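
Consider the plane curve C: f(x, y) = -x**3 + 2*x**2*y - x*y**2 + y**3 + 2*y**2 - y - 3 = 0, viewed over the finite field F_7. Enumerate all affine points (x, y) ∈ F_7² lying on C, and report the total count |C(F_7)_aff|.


Affine F_7-points: {(1, 3), (3, 6), (4, 3), (5, 4), (6, 5)}; count = 5.

For each of the 49 pairs (x, y) ∈ F_7², evaluate f(x, y) mod 7. Record the zeros.
  x = 0: [0↦4, 1↦6, 2↦4, 3↦4, 4↦5, 5↦6, 6↦6]  zeros at y ∈ ∅
  x = 1: [0↦3, 1↦6, 2↦3, 3↦0, 4↦3, 5↦4, 6↦2]  zeros at y ∈ {3}
  x = 2: [0↦3, 1↦4, 2↦4, 3↦2, 4↦4, 5↦2, 6↦2]  zeros at y ∈ ∅
  x = 3: [0↦5, 1↦1, 2↦1, 3↦4, 4↦2, 5↦1, 6↦0]  zeros at y ∈ {6}
  x = 4: [0↦3, 1↦5, 2↦2, 3↦0, 4↦5, 5↦2, 6↦4]  zeros at y ∈ {3}
  x = 5: [0↦5, 1↦3, 2↦1, 3↦5, 4↦0, 5↦6, 6↦1]  zeros at y ∈ {4}
  x = 6: [0↦5, 1↦3, 2↦6, 3↦6, 4↦2, 5↦0, 6↦6]  zeros at y ∈ {5}
Collecting zeros: affine points = {(1, 3), (3, 6), (4, 3), (5, 4), (6, 5)}.
Total count |C(F_7)_aff| = 5.


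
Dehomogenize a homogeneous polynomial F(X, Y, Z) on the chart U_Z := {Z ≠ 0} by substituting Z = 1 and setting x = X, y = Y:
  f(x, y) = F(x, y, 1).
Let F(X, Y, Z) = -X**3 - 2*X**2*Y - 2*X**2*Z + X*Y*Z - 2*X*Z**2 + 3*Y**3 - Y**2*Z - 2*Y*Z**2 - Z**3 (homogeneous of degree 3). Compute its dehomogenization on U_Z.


f(x, y) = -x**3 - 2*x**2*y - 2*x**2 + x*y - 2*x + 3*y**3 - y**2 - 2*y - 1

On U_Z we set Z = 1. Each monomial c·X^i·Y^j·Z^k in F becomes c·x^i·y^j·1^k = c·x^i·y^j.
Substituting Z = 1: F(X, Y, 1) = -x**3 - 2*x**2*y - 2*x**2 + x*y - 2*x + 3*y**3 - y**2 - 2*y - 1.
Note: deg(f) ≤ deg(F) = 3; strict inequality happens when F is divisible by Z (lost terms).


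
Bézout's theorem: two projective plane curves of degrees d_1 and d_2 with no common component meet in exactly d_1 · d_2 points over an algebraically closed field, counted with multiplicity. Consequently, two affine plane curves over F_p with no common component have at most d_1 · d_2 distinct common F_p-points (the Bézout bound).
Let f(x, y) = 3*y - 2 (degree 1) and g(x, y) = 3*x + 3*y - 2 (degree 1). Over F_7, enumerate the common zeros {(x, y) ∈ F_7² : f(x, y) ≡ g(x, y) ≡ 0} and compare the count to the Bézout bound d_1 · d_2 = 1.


Common zeros: {(0, 3)}; count = 1; Bézout bound = 1.

deg(f) = 1, deg(g) = 1, so Bézout bound = 1.
Scan x ∈ F_7. For each x, list the y ∈ F_7 with f(x, y) ≡ 0 and those with g(x, y) ≡ 0 (mod 7); the common zeros in that column are the intersection.
  x = 0: f ≡ 0 at y ∈ {3}; g ≡ 0 at y ∈ {3}; common: {3}.
  x = 1: f ≡ 0 at y ∈ {3}; g ≡ 0 at y ∈ {2}; common: ∅.
  x = 2: f ≡ 0 at y ∈ {3}; g ≡ 0 at y ∈ {1}; common: ∅.
  x = 3: f ≡ 0 at y ∈ {3}; g ≡ 0 at y ∈ {0}; common: ∅.
  x = 4: f ≡ 0 at y ∈ {3}; g ≡ 0 at y ∈ {6}; common: ∅.
  x = 5: f ≡ 0 at y ∈ {3}; g ≡ 0 at y ∈ {5}; common: ∅.
  x = 6: f ≡ 0 at y ∈ {3}; g ≡ 0 at y ∈ {4}; common: ∅.
Collecting: common zeros = {(0, 3)}, so the count is 1.
Comparison with the Bézout bound: 1 ≤ 1 = deg(f)·deg(g), as expected for curves with no common component (the bound is attained).


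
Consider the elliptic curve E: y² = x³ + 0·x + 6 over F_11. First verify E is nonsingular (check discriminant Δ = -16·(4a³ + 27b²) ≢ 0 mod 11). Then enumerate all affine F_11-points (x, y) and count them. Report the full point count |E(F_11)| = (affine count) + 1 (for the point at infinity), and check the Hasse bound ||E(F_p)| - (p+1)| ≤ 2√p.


Affine points = {(2, 5), (2, 6), (3, 0), (4, 2), (4, 9), (8, 1), (8, 10), (9, 3), (9, 8), (10, 4), (10, 7)}; affine count = 11; |E(F_11)| = 12.

Discriminant check: Δ ∝ 4a³ + 27b² = 4·0³ + 27·6² = 4·0 + 27·36 ≡ 4 (mod 11). Nonzero ⇒ E is nonsingular.
For each x ∈ F_11, compute rhs = x³ + 0·x + 6 mod 11, then count y ∈ F_11 with y² ≡ rhs.
  x = 0: rhs = 6, matching y values: none (0 points).
  x = 1: rhs = 7, matching y values: none (0 points).
  x = 2: rhs = 3, matching y values: 5, 6 (2 points).
  x = 3: rhs = 0, matching y values: 0 (1 points).
  x = 4: rhs = 4, matching y values: 2, 9 (2 points).
  x = 5: rhs = 10, matching y values: none (0 points).
  x = 6: rhs = 2, matching y values: none (0 points).
  x = 7: rhs = 8, matching y values: none (0 points).
  x = 8: rhs = 1, matching y values: 1, 10 (2 points).
  x = 9: rhs = 9, matching y values: 3, 8 (2 points).
  x = 10: rhs = 5, matching y values: 4, 7 (2 points).
Total affine count: 11.
Full point count |E(F_11)| = 11 + 1 = 12.
Hasse bound: |12 − (11+1)| = |0| = 0 ≤ 2√11 ≈ 6.6332 ✓.


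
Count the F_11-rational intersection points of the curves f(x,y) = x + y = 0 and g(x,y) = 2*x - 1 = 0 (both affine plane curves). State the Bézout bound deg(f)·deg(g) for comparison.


Common zeros: {(6, 5)}; count = 1; Bézout bound = 1.

deg(f) = 1, deg(g) = 1, so Bézout bound = 1.
Scan x ∈ F_11. For each x, list the y ∈ F_11 with f(x, y) ≡ 0 and those with g(x, y) ≡ 0 (mod 11); the common zeros in that column are the intersection.
  x = 0: f ≡ 0 at y ∈ {0}; g ≡ 0 at y ∈ ∅; common: ∅.
  x = 1: f ≡ 0 at y ∈ {10}; g ≡ 0 at y ∈ ∅; common: ∅.
  x = 2: f ≡ 0 at y ∈ {9}; g ≡ 0 at y ∈ ∅; common: ∅.
  x = 3: f ≡ 0 at y ∈ {8}; g ≡ 0 at y ∈ ∅; common: ∅.
  x = 4: f ≡ 0 at y ∈ {7}; g ≡ 0 at y ∈ ∅; common: ∅.
  x = 5: f ≡ 0 at y ∈ {6}; g ≡ 0 at y ∈ ∅; common: ∅.
  x = 6: f ≡ 0 at y ∈ {5}; g ≡ 0 at y ∈ {0, 1, 2, 3, 4, 5, 6, 7, 8, 9, 10}; common: {5}.
  x = 7: f ≡ 0 at y ∈ {4}; g ≡ 0 at y ∈ ∅; common: ∅.
  x = 8: f ≡ 0 at y ∈ {3}; g ≡ 0 at y ∈ ∅; common: ∅.
  x = 9: f ≡ 0 at y ∈ {2}; g ≡ 0 at y ∈ ∅; common: ∅.
  x = 10: f ≡ 0 at y ∈ {1}; g ≡ 0 at y ∈ ∅; common: ∅.
Collecting: common zeros = {(6, 5)}, so the count is 1.
Comparison with the Bézout bound: 1 ≤ 1 = deg(f)·deg(g), as expected for curves with no common component (the bound is attained).


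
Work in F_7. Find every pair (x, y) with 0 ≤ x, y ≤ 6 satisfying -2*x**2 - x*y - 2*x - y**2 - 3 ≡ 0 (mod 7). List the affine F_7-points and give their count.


Affine F_7-points: {(0, 2), (0, 5), (1, 0), (1, 6), (2, 6), (5, 0), (5, 2)}; count = 7.

For each of the 49 pairs (x, y) ∈ F_7², evaluate f(x, y) mod 7. Record the zeros.
  x = 0: [0↦4, 1↦3, 2↦0, 3↦2, 4↦2, 5↦0, 6↦3]  zeros at y ∈ {2, 5}
  x = 1: [0↦0, 1↦5, 2↦1, 3↦2, 4↦1, 5↦5, 6↦0]  zeros at y ∈ {0, 6}
  x = 2: [0↦6, 1↦3, 2↦5, 3↦5, 4↦3, 5↦6, 6↦0]  zeros at y ∈ {6}
  x = 3: [0↦1, 1↦4, 2↦5, 3↦4, 4↦1, 5↦3, 6↦3]  zeros at y ∈ ∅
  x = 4: [0↦6, 1↦1, 2↦1, 3↦6, 4↦2, 5↦3, 6↦2]  zeros at y ∈ ∅
  x = 5: [0↦0, 1↦1, 2↦0, 3↦4, 4↦6, 5↦6, 6↦4]  zeros at y ∈ {0, 2}
  x = 6: [0↦4, 1↦4, 2↦2, 3↦5, 4↦6, 5↦5, 6↦2]  zeros at y ∈ ∅
Collecting zeros: affine points = {(0, 2), (0, 5), (1, 0), (1, 6), (2, 6), (5, 0), (5, 2)}.
Total count |C(F_7)_aff| = 7.


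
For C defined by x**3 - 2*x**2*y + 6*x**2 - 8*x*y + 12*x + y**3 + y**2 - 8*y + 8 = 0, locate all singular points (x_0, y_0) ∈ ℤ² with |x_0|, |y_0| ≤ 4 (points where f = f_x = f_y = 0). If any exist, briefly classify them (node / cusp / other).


Singular points: {(-2, 0)}; classification: cusp.

Compute partial derivatives:
  f_x = 3*x**2 - 4*x*y + 12*x - 8*y + 12.
  f_y = -2*x**2 - 8*x + 3*y**2 + 2*y - 8.
Scan x_0 ∈ {−4, ..., 4}. For each x_0, f_y(x_0, y) is a polynomial in y; find its integer roots y ∈ {−4, ..., 4}, then test f_x and f at those candidates.
  x = -4: f_y(-4, y) = 3*y**2 + 2*y - 8; vanishes at y ∈ {-2}. (-4, -2): f_x = -4 ≠ 0.
  x = -3: f_y(-3, y) = 3*y**2 + 2*y - 2; no integer root y with |y| ≤ 4.
  x = -2: f_y(-2, y) = 3*y**2 + 2*y; vanishes at y ∈ {0}. (-2, 0): f_x = 0, f = 0 — SINGULAR.
  x = -1: f_y(-1, y) = 3*y**2 + 2*y - 2; no integer root y with |y| ≤ 4.
  x = 0: f_y(0, y) = 3*y**2 + 2*y - 8; vanishes at y ∈ {-2}. (0, -2): f_x = 28 ≠ 0.
  x = 1: f_y(1, y) = 3*y**2 + 2*y - 18; no integer root y with |y| ≤ 4.
  x = 2: f_y(2, y) = 3*y**2 + 2*y - 32; no integer root y with |y| ≤ 4.
  x = 3: f_y(3, y) = 3*y**2 + 2*y - 50; no integer root y with |y| ≤ 4.
  x = 4: f_y(4, y) = 3*y**2 + 2*y - 72; no integer root y with |y| ≤ 4.
Only singular point on the grid: (-2, 0).
Classify: substitute x = -2 + u, y = 0 + v and expand: f = u**3 - 2*u**2*v + v**3 + v**2.
No constant or linear terms (consistent with a singular point). Quadratic part: v**2. Cubic part: u**3 - 2*u**2*v + v**3.
The quadratic part v**2 is a perfect square, so there is a single (double) tangent line v = 0, i.e. y = 0. Restricting the cubic part to that line (v = 0) leaves u**3 ≠ 0, so f is not divisible by v and the branch is v² ≈ -u**3 to lowest order — this is a cusp.
Classification: cusp.


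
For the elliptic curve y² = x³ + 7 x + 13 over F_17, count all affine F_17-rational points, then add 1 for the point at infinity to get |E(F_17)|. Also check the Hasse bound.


Affine points = {(0, 8), (0, 9), (1, 2), (1, 15), (2, 1), (2, 16), (6, 4), (6, 13), (14, 4), (14, 13), (15, 5), (15, 12)}; affine count = 12; |E(F_17)| = 13.

Discriminant check: Δ ∝ 4a³ + 27b² = 4·7³ + 27·13² = 4·343 + 27·169 ≡ 2 (mod 17). Nonzero ⇒ E is nonsingular.
For each x ∈ F_17, compute rhs = x³ + 7·x + 13 mod 17, then count y ∈ F_17 with y² ≡ rhs.
  x = 0: rhs = 13, matching y values: 8, 9 (2 points).
  x = 1: rhs = 4, matching y values: 2, 15 (2 points).
  x = 2: rhs = 1, matching y values: 1, 16 (2 points).
  x = 3: rhs = 10, matching y values: none (0 points).
  x = 4: rhs = 3, matching y values: none (0 points).
  x = 5: rhs = 3, matching y values: none (0 points).
  x = 6: rhs = 16, matching y values: 4, 13 (2 points).
  x = 7: rhs = 14, matching y values: none (0 points).
  x = 8: rhs = 3, matching y values: none (0 points).
  x = 9: rhs = 6, matching y values: none (0 points).
  x = 10: rhs = 12, matching y values: none (0 points).
  x = 11: rhs = 10, matching y values: none (0 points).
  x = 12: rhs = 6, matching y values: none (0 points).
  x = 13: rhs = 6, matching y values: none (0 points).
  x = 14: rhs = 16, matching y values: 4, 13 (2 points).
  x = 15: rhs = 8, matching y values: 5, 12 (2 points).
  x = 16: rhs = 5, matching y values: none (0 points).
Total affine count: 12.
Full point count |E(F_17)| = 12 + 1 = 13.
Hasse bound: |13 − (17+1)| = |-5| = 5 ≤ 2√17 ≈ 8.2462 ✓.


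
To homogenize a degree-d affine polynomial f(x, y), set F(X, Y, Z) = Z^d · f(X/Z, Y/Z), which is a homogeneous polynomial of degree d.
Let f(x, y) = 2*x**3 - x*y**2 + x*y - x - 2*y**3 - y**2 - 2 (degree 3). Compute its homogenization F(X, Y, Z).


F(X, Y, Z) = 2*X**3 - X*Y**2 + X*Y*Z - X*Z**2 - 2*Y**3 - Y**2*Z - 2*Z**3

deg(f) = 3.
Substitute x = X/Z, y = Y/Z into f, then multiply by Z^3.
  monomial 2·x^3·y^0 ↦ 2·X^3·Y^0·Z^0.
  monomial -1·x^1·y^2 ↦ -1·X^1·Y^2·Z^0.
  monomial 1·x^1·y^1 ↦ 1·X^1·Y^1·Z^1.
  monomial -1·x^1·y^0 ↦ -1·X^1·Y^0·Z^2.
  monomial -2·x^0·y^3 ↦ -2·X^0·Y^3·Z^0.
  monomial -1·x^0·y^2 ↦ -1·X^0·Y^2·Z^1.
  monomial -2·x^0·y^0 ↦ -2·X^0·Y^0·Z^3.
Collecting: F(X, Y, Z) = 2*X**3 - X*Y**2 + X*Y*Z - X*Z**2 - 2*Y**3 - Y**2*Z - 2*Z**3.


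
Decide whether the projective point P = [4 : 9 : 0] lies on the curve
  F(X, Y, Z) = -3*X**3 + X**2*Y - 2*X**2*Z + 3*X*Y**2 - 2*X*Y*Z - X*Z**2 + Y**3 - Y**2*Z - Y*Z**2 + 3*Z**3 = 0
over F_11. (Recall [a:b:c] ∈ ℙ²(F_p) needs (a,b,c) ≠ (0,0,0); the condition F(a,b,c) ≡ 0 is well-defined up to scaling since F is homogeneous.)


F(4,9,0) ≡ 3 (mod 11); P is NOT on the curve.

Evaluate F(4, 9, 0) term-by-term (mod 11).
  -3*X**3 ↦ -3·64·1·1 = -192
  X**2*Y ↦ 1·16·9·1 = 144
  -2*X**2*Z ↦ -2·16·1·0 = 0
  3*X*Y**2 ↦ 3·4·81·1 = 972
  -2*X*Y*Z ↦ -2·4·9·0 = 0
  -X*Z**2 ↦ -1·4·1·0 = 0
  Y**3 ↦ 1·1·729·1 = 729
  -Y**2*Z ↦ -1·1·81·0 = 0
  -Y*Z**2 ↦ -1·1·9·0 = 0
  3*Z**3 ↦ 3·1·1·0 = 0
Sum: F(4, 9, 0) = (-192) + (144) + (0) + (972) + (0) + (0) + (729) + (0) + (0) + (0) = 1653.
Reducing mod 11: 1653 ≡ 3 (mod 11).
Since F(a, b, c) ≡ 3 ≠ 0 (mod 11), P does NOT lie on the curve.


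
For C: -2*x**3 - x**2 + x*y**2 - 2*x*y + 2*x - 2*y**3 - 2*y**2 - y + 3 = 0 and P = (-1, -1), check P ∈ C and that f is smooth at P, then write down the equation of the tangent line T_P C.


Tangent line at P: x + y + 2 = 0.

Step 1: f(-1, -1) = 0, so P lies on C.
Step 2: partial derivatives
  f_x(x, y) = -6*x**2 - 2*x + y**2 - 2*y + 2, f_y(x, y) = 2*x*y - 2*x - 6*y**2 - 4*y - 1.
  f_x(P) = 1, f_y(P) = 1 (gradient nonzero, so P is smooth).
Step 3: tangent line at P: 1·(x − -1) + 1·(y − -1) = 0.
Expanding: x + y + 2 = 0.


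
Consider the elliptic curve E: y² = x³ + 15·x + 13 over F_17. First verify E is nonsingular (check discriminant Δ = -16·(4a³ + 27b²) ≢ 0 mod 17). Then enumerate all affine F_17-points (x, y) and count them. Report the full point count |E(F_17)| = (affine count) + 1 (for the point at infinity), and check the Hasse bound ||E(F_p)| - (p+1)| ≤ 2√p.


Affine points = {(0, 8), (0, 9), (2, 0), (3, 0), (4, 1), (4, 16), (5, 3), (5, 14), (6, 8), (6, 9), (7, 6), (7, 11), (8, 4), (8, 13), (11, 8), (11, 9), (12, 0), (13, 5), (13, 12), (14, 3), (14, 14), (15, 3), (15, 14)}; affine count = 23; |E(F_17)| = 24.

Discriminant check: Δ ∝ 4a³ + 27b² = 4·15³ + 27·13² = 4·3375 + 27·169 ≡ 9 (mod 17). Nonzero ⇒ E is nonsingular.
For each x ∈ F_17, compute rhs = x³ + 15·x + 13 mod 17, then count y ∈ F_17 with y² ≡ rhs.
  x = 0: rhs = 13, matching y values: 8, 9 (2 points).
  x = 1: rhs = 12, matching y values: none (0 points).
  x = 2: rhs = 0, matching y values: 0 (1 points).
  x = 3: rhs = 0, matching y values: 0 (1 points).
  x = 4: rhs = 1, matching y values: 1, 16 (2 points).
  x = 5: rhs = 9, matching y values: 3, 14 (2 points).
  x = 6: rhs = 13, matching y values: 8, 9 (2 points).
  x = 7: rhs = 2, matching y values: 6, 11 (2 points).
  x = 8: rhs = 16, matching y values: 4, 13 (2 points).
  x = 9: rhs = 10, matching y values: none (0 points).
  x = 10: rhs = 7, matching y values: none (0 points).
  x = 11: rhs = 13, matching y values: 8, 9 (2 points).
  x = 12: rhs = 0, matching y values: 0 (1 points).
  x = 13: rhs = 8, matching y values: 5, 12 (2 points).
  x = 14: rhs = 9, matching y values: 3, 14 (2 points).
  x = 15: rhs = 9, matching y values: 3, 14 (2 points).
  x = 16: rhs = 14, matching y values: none (0 points).
Total affine count: 23.
Full point count |E(F_17)| = 23 + 1 = 24.
Hasse bound: |24 − (17+1)| = |6| = 6 ≤ 2√17 ≈ 8.2462 ✓.


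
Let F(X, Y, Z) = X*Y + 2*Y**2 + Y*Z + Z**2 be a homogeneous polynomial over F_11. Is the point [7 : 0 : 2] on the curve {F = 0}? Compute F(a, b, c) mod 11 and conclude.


F(7,0,2) ≡ 4 (mod 11); P is NOT on the curve.

Evaluate F(7, 0, 2) term-by-term (mod 11).
  X*Y ↦ 1·7·0·1 = 0
  2*Y**2 ↦ 2·1·0·1 = 0
  Y*Z ↦ 1·1·0·2 = 0
  Z**2 ↦ 1·1·1·4 = 4
Sum: F(7, 0, 2) = (0) + (0) + (0) + (4) = 4.
Reducing mod 11: 4 ≡ 4 (mod 11).
Since F(a, b, c) ≡ 4 ≠ 0 (mod 11), P does NOT lie on the curve.


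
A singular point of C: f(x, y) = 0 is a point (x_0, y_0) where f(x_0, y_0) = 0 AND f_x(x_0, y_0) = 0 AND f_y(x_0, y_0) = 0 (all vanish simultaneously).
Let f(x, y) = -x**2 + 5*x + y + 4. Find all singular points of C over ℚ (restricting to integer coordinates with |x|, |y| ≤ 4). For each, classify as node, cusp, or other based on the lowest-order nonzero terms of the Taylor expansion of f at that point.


No singular points in the scanned grid; C is smooth there.

Compute partial derivatives:
  f_x = 5 - 2*x.
  f_y = 1.
f_y = 1 is a nonzero constant, so f_y never vanishes: no point (x, y) can satisfy f = f_x = f_y = 0. In particular no (x, y) ∈ {−4, ..., 4}² is singular; the curve is smooth.


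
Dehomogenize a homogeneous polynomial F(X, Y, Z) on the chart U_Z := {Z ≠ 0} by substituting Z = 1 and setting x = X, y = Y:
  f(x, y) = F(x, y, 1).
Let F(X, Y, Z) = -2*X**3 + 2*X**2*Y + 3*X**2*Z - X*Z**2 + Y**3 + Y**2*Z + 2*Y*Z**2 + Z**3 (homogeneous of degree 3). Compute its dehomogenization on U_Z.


f(x, y) = -2*x**3 + 2*x**2*y + 3*x**2 - x + y**3 + y**2 + 2*y + 1

On U_Z we set Z = 1. Each monomial c·X^i·Y^j·Z^k in F becomes c·x^i·y^j·1^k = c·x^i·y^j.
Substituting Z = 1: F(X, Y, 1) = -2*x**3 + 2*x**2*y + 3*x**2 - x + y**3 + y**2 + 2*y + 1.
Note: deg(f) ≤ deg(F) = 3; strict inequality happens when F is divisible by Z (lost terms).


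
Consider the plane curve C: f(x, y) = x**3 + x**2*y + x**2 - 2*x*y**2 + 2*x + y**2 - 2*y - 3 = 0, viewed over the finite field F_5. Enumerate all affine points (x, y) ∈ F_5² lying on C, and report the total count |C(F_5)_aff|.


Affine F_5-points: {(0, 3), (0, 4), (1, 2), (2, 2), (3, 3), (4, 0), (4, 2)}; count = 7.

For each of the 25 pairs (x, y) ∈ F_5², evaluate f(x, y) mod 5. Record the zeros.
  x = 0: [0↦2, 1↦1, 2↦2, 3↦0, 4↦0]  zeros at y ∈ {3, 4}
  x = 1: [0↦1, 1↦4, 2↦0, 3↦4, 4↦1]  zeros at y ∈ {2}
  x = 2: [0↦3, 1↦2, 2↦0, 3↦2, 4↦3]  zeros at y ∈ {2}
  x = 3: [0↦4, 1↦1, 2↦3, 3↦0, 4↦2]  zeros at y ∈ {3}
  x = 4: [0↦0, 1↦2, 2↦0, 3↦4, 4↦4]  zeros at y ∈ {0, 2}
Collecting zeros: affine points = {(0, 3), (0, 4), (1, 2), (2, 2), (3, 3), (4, 0), (4, 2)}.
Total count |C(F_5)_aff| = 7.


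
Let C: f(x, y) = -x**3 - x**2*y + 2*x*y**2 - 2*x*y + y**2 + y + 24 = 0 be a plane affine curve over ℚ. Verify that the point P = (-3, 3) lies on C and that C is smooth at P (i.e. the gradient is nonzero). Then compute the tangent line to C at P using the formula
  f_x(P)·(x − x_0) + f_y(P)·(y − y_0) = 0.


Tangent line at P: 3*x - 32*y + 105 = 0.

Step 1: f(-3, 3) = 0, so P lies on C.
Step 2: partial derivatives
  f_x(x, y) = -3*x**2 - 2*x*y + 2*y**2 - 2*y, f_y(x, y) = -x**2 + 4*x*y - 2*x + 2*y + 1.
  f_x(P) = 3, f_y(P) = -32 (gradient nonzero, so P is smooth).
Step 3: tangent line at P: 3·(x − -3) + -32·(y − 3) = 0.
Expanding: 3*x - 32*y + 105 = 0.


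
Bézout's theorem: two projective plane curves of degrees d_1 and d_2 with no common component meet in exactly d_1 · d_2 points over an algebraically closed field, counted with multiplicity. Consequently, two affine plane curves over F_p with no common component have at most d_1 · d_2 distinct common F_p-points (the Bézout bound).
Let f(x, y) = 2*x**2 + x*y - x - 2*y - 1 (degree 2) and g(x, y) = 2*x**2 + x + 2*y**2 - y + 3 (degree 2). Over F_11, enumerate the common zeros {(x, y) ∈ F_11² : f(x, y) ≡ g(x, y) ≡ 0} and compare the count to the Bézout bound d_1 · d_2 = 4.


Common zeros: ∅; count = 0; Bézout bound = 4.

deg(f) = 2, deg(g) = 2, so Bézout bound = 4.
Scan x ∈ F_11. For each x, list the y ∈ F_11 with f(x, y) ≡ 0 and those with g(x, y) ≡ 0 (mod 11); the common zeros in that column are the intersection.
  x = 0: f ≡ 0 at y ∈ {5}; g ≡ 0 at y ∈ ∅; common: ∅.
  x = 1: f ≡ 0 at y ∈ {0}; g ≡ 0 at y ∈ ∅; common: ∅.
  x = 2: f ≡ 0 at y ∈ ∅; g ≡ 0 at y ∈ ∅; common: ∅.
  x = 3: f ≡ 0 at y ∈ {8}; g ≡ 0 at y ∈ ∅; common: ∅.
  x = 4: f ≡ 0 at y ∈ {3}; g ≡ 0 at y ∈ ∅; common: ∅.
  x = 5: f ≡ 0 at y ∈ {0}; g ≡ 0 at y ∈ ∅; common: ∅.
  x = 6: f ≡ 0 at y ∈ {3}; g ≡ 0 at y ∈ ∅; common: ∅.
  x = 7: f ≡ 0 at y ∈ {4}; g ≡ 0 at y ∈ ∅; common: ∅.
  x = 8: f ≡ 0 at y ∈ {4}; g ≡ 0 at y ∈ {3}; common: ∅.
  x = 9: f ≡ 0 at y ∈ {5}; g ≡ 0 at y ∈ ∅; common: ∅.
  x = 10: f ≡ 0 at y ∈ {8}; g ≡ 0 at y ∈ ∅; common: ∅.
Collecting: common zeros = ∅, so the count is 0.
Comparison with the Bézout bound: 0 ≤ 4 = deg(f)·deg(g), as expected for curves with no common component (the affine F_11-count falls short of the bound because intersections may lie at infinity, over extension fields, or carry multiplicity).


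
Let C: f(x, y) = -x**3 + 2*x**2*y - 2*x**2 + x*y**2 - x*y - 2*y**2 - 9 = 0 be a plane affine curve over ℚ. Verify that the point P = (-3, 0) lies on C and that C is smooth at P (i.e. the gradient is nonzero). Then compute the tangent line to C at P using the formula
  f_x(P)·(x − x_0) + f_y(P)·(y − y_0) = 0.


Tangent line at P: -15*x + 21*y - 45 = 0.

Step 1: f(-3, 0) = 0, so P lies on C.
Step 2: partial derivatives
  f_x(x, y) = -3*x**2 + 4*x*y - 4*x + y**2 - y, f_y(x, y) = 2*x**2 + 2*x*y - x - 4*y.
  f_x(P) = -15, f_y(P) = 21 (gradient nonzero, so P is smooth).
Step 3: tangent line at P: -15·(x − -3) + 21·(y − 0) = 0.
Expanding: -15*x + 21*y - 45 = 0.


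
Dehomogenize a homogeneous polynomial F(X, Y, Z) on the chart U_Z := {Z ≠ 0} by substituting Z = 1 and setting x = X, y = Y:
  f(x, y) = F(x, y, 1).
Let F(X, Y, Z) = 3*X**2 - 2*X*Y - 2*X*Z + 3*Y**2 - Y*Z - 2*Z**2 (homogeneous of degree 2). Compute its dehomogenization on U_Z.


f(x, y) = 3*x**2 - 2*x*y - 2*x + 3*y**2 - y - 2

On U_Z we set Z = 1. Each monomial c·X^i·Y^j·Z^k in F becomes c·x^i·y^j·1^k = c·x^i·y^j.
Substituting Z = 1: F(X, Y, 1) = 3*x**2 - 2*x*y - 2*x + 3*y**2 - y - 2.
Note: deg(f) ≤ deg(F) = 2; strict inequality happens when F is divisible by Z (lost terms).


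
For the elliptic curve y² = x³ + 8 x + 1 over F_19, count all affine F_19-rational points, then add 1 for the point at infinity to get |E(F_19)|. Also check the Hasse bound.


Affine points = {(0, 1), (0, 18), (2, 5), (2, 14), (7, 1), (7, 18), (8, 8), (8, 11), (9, 2), (9, 17), (10, 6), (10, 13), (12, 1), (12, 18), (14, 8), (14, 11), (15, 0), (16, 8), (16, 11), (18, 7), (18, 12)}; affine count = 21; |E(F_19)| = 22.

Discriminant check: Δ ∝ 4a³ + 27b² = 4·8³ + 27·1² = 4·512 + 27·1 ≡ 4 (mod 19). Nonzero ⇒ E is nonsingular.
For each x ∈ F_19, compute rhs = x³ + 8·x + 1 mod 19, then count y ∈ F_19 with y² ≡ rhs.
  x = 0: rhs = 1, matching y values: 1, 18 (2 points).
  x = 1: rhs = 10, matching y values: none (0 points).
  x = 2: rhs = 6, matching y values: 5, 14 (2 points).
  x = 3: rhs = 14, matching y values: none (0 points).
  x = 4: rhs = 2, matching y values: none (0 points).
  x = 5: rhs = 14, matching y values: none (0 points).
  x = 6: rhs = 18, matching y values: none (0 points).
  x = 7: rhs = 1, matching y values: 1, 18 (2 points).
  x = 8: rhs = 7, matching y values: 8, 11 (2 points).
  x = 9: rhs = 4, matching y values: 2, 17 (2 points).
  x = 10: rhs = 17, matching y values: 6, 13 (2 points).
  x = 11: rhs = 14, matching y values: none (0 points).
  x = 12: rhs = 1, matching y values: 1, 18 (2 points).
  x = 13: rhs = 3, matching y values: none (0 points).
  x = 14: rhs = 7, matching y values: 8, 11 (2 points).
  x = 15: rhs = 0, matching y values: 0 (1 points).
  x = 16: rhs = 7, matching y values: 8, 11 (2 points).
  x = 17: rhs = 15, matching y values: none (0 points).
  x = 18: rhs = 11, matching y values: 7, 12 (2 points).
Total affine count: 21.
Full point count |E(F_19)| = 21 + 1 = 22.
Hasse bound: |22 − (19+1)| = |2| = 2 ≤ 2√19 ≈ 8.7178 ✓.


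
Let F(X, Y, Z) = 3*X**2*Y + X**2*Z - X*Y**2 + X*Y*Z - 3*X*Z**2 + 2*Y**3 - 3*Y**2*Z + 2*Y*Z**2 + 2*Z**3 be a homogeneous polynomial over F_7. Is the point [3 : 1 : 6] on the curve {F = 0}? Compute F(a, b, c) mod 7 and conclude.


F(3,1,6) ≡ 1 (mod 7); P is NOT on the curve.

Evaluate F(3, 1, 6) term-by-term (mod 7).
  3*X**2*Y ↦ 3·9·1·1 = 27
  X**2*Z ↦ 1·9·1·6 = 54
  -X*Y**2 ↦ -1·3·1·1 = -3
  X*Y*Z ↦ 1·3·1·6 = 18
  -3*X*Z**2 ↦ -3·3·1·36 = -324
  2*Y**3 ↦ 2·1·1·1 = 2
  -3*Y**2*Z ↦ -3·1·1·6 = -18
  2*Y*Z**2 ↦ 2·1·1·36 = 72
  2*Z**3 ↦ 2·1·1·216 = 432
Sum: F(3, 1, 6) = (27) + (54) + (-3) + (18) + (-324) + (2) + (-18) + (72) + (432) = 260.
Reducing mod 7: 260 ≡ 1 (mod 7).
Since F(a, b, c) ≡ 1 ≠ 0 (mod 7), P does NOT lie on the curve.


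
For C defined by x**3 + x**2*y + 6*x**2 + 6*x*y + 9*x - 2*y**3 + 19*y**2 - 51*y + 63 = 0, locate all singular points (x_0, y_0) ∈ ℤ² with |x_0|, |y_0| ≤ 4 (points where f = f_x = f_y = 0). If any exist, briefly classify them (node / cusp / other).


Singular points: {(-3, 3)}; classification: cusp.

Compute partial derivatives:
  f_x = 3*x**2 + 2*x*y + 12*x + 6*y + 9.
  f_y = x**2 + 6*x - 6*y**2 + 38*y - 51.
Scan x_0 ∈ {−4, ..., 4}. For each x_0, f_y(x_0, y) is a polynomial in y; find its integer roots y ∈ {−4, ..., 4}, then test f_x and f at those candidates.
  x = -4: f_y(-4, y) = -6*y**2 + 38*y - 59; no integer root y with |y| ≤ 4.
  x = -3: f_y(-3, y) = -6*y**2 + 38*y - 60; vanishes at y ∈ {3}. (-3, 3): f_x = 0, f = 0 — SINGULAR.
  x = -2: f_y(-2, y) = -6*y**2 + 38*y - 59; no integer root y with |y| ≤ 4.
  x = -1: f_y(-1, y) = -6*y**2 + 38*y - 56; vanishes at y ∈ {4}. (-1, 4): f_x = 16 ≠ 0.
  x = 0: f_y(0, y) = -6*y**2 + 38*y - 51; no integer root y with |y| ≤ 4.
  x = 1: f_y(1, y) = -6*y**2 + 38*y - 44; no integer root y with |y| ≤ 4.
  x = 2: f_y(2, y) = -6*y**2 + 38*y - 35; no integer root y with |y| ≤ 4.
  x = 3: f_y(3, y) = -6*y**2 + 38*y - 24; no integer root y with |y| ≤ 4.
  x = 4: f_y(4, y) = -6*y**2 + 38*y - 11; no integer root y with |y| ≤ 4.
Only singular point on the grid: (-3, 3).
Classify: substitute x = -3 + u, y = 3 + v and expand: f = u**3 + u**2*v - 2*v**3 + v**2.
No constant or linear terms (consistent with a singular point). Quadratic part: v**2. Cubic part: u**3 + u**2*v - 2*v**3.
The quadratic part v**2 is a perfect square, so there is a single (double) tangent line v = 0, i.e. y = 3. Restricting the cubic part to that line (v = 0) leaves u**3 ≠ 0, so f is not divisible by v and the branch is v² ≈ -u**3 to lowest order — this is a cusp.
Classification: cusp.


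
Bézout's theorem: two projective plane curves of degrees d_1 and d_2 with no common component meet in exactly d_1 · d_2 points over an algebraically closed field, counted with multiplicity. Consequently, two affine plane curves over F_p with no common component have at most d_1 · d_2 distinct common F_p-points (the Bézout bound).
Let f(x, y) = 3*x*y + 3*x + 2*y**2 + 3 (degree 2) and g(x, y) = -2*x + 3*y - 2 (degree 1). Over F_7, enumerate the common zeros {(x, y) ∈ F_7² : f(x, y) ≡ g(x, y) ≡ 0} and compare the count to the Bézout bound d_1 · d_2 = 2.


Common zeros: {(0, 3), (6, 0)}; count = 2; Bézout bound = 2.

deg(f) = 2, deg(g) = 1, so Bézout bound = 2.
Scan x ∈ F_7. For each x, list the y ∈ F_7 with f(x, y) ≡ 0 and those with g(x, y) ≡ 0 (mod 7); the common zeros in that column are the intersection.
  x = 0: f ≡ 0 at y ∈ {3, 4}; g ≡ 0 at y ∈ {3}; common: {3}.
  x = 1: f ≡ 0 at y ∈ ∅; g ≡ 0 at y ∈ {6}; common: ∅.
  x = 2: f ≡ 0 at y ∈ ∅; g ≡ 0 at y ∈ {2}; common: ∅.
  x = 3: f ≡ 0 at y ∈ ∅; g ≡ 0 at y ∈ {5}; common: ∅.
  x = 4: f ≡ 0 at y ∈ ∅; g ≡ 0 at y ∈ {1}; common: ∅.
  x = 5: f ≡ 0 at y ∈ {1, 2}; g ≡ 0 at y ∈ {4}; common: ∅.
  x = 6: f ≡ 0 at y ∈ {0, 5}; g ≡ 0 at y ∈ {0}; common: {0}.
Collecting: common zeros = {(0, 3), (6, 0)}, so the count is 2.
Comparison with the Bézout bound: 2 ≤ 2 = deg(f)·deg(g), as expected for curves with no common component (the bound is attained).


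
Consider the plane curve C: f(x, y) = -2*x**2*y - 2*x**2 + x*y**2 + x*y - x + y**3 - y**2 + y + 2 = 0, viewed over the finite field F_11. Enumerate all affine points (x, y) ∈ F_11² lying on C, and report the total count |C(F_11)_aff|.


Affine F_11-points: {(1, 1), (2, 1), (2, 8), (5, 8), (6, 9), (8, 5), (10, 5), (10, 9), (10, 10)}; count = 9.

For each of the 121 pairs (x, y) ∈ F_11², evaluate f(x, y) mod 11. Record the zeros.
  x = 0: [0↦2, 1↦3, 2↦8, 3↦1, 4↦10, 5↦8, 6↦1, 7↦6, 8↦7, 9↦10, 10↦10]  zeros at y ∈ ∅
  x = 1: [0↦10, 1↦0, 2↦7, 3↦4, 4↦8, 5↦3, 6↦6, 7↦1, 8↦5, 9↦2, 10↦9]  zeros at y ∈ {1}
  x = 2: [0↦3, 1↦0, 2↦5, 3↦2, 4↦8, 5↦7, 6↦5, 7↦8, 8↦0, 9↦9, 10↦8]  zeros at y ∈ {1, 8}
  x = 3: [0↦3, 1↦3, 2↦2, 3↦6, 4↦10, 5↦9, 6↦9, 7↦5, 8↦3, 9↦9, 10↦7]  zeros at y ∈ ∅
  x = 4: [0↦10, 1↦9, 2↦9, 3↦5, 4↦3, 5↦9, 6↦7, 7↦3, 8↦3, 9↦2, 10↦6]  zeros at y ∈ ∅
  x = 5: [0↦2, 1↦7, 2↦4, 3↦10, 4↦9, 5↦7, 6↦10, 7↦2, 8↦0, 9↦10, 10↦5]  zeros at y ∈ {8}
  x = 6: [0↦1, 1↦8, 2↦9, 3↦10, 4↦6, 5↦3, 6↦7, 7↦2, 8↦5, 9↦0, 10↦4]  zeros at y ∈ {9}
  x = 7: [0↦7, 1↦1, 2↦2, 3↦5, 4↦5, 5↦8, 6↦9, 7↦3, 8↦7, 9↦5, 10↦3]  zeros at y ∈ ∅
  x = 8: [0↦9, 1↦8, 2↦5, 3↦6, 4↦6, 5↦0, 6↦5, 7↦5, 8↦6, 9↦3, 10↦2]  zeros at y ∈ {5}
  x = 9: [0↦7, 1↦7, 2↦7, 3↦2, 4↦9, 5↦1, 6↦6, 7↦8, 8↦2, 9↦5, 10↦1]  zeros at y ∈ ∅
  x = 10: [0↦1, 1↦9, 2↦8, 3↦4, 4↦3, 5↦0, 6↦1, 7↦1, 8↦6, 9↦0, 10↦0]  zeros at y ∈ {5, 9, 10}
Collecting zeros: affine points = {(1, 1), (2, 1), (2, 8), (5, 8), (6, 9), (8, 5), (10, 5), (10, 9), (10, 10)}.
Total count |C(F_11)_aff| = 9.


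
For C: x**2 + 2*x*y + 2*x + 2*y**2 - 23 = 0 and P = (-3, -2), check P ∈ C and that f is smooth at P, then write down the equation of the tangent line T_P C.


Tangent line at P: -8*x - 14*y - 52 = 0.

Step 1: f(-3, -2) = 0, so P lies on C.
Step 2: partial derivatives
  f_x(x, y) = 2*x + 2*y + 2, f_y(x, y) = 2*x + 4*y.
  f_x(P) = -8, f_y(P) = -14 (gradient nonzero, so P is smooth).
Step 3: tangent line at P: -8·(x − -3) + -14·(y − -2) = 0.
Expanding: -8*x - 14*y - 52 = 0.


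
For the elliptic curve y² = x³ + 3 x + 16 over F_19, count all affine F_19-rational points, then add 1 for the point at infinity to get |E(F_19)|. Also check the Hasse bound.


Affine points = {(0, 4), (0, 15), (1, 1), (1, 18), (2, 7), (2, 12), (4, 4), (4, 15), (5, 2), (5, 17), (7, 0), (8, 1), (8, 18), (10, 1), (10, 18), (14, 3), (14, 16), (15, 4), (15, 15)}; affine count = 19; |E(F_19)| = 20.

Discriminant check: Δ ∝ 4a³ + 27b² = 4·3³ + 27·16² = 4·27 + 27·256 ≡ 9 (mod 19). Nonzero ⇒ E is nonsingular.
For each x ∈ F_19, compute rhs = x³ + 3·x + 16 mod 19, then count y ∈ F_19 with y² ≡ rhs.
  x = 0: rhs = 16, matching y values: 4, 15 (2 points).
  x = 1: rhs = 1, matching y values: 1, 18 (2 points).
  x = 2: rhs = 11, matching y values: 7, 12 (2 points).
  x = 3: rhs = 14, matching y values: none (0 points).
  x = 4: rhs = 16, matching y values: 4, 15 (2 points).
  x = 5: rhs = 4, matching y values: 2, 17 (2 points).
  x = 6: rhs = 3, matching y values: none (0 points).
  x = 7: rhs = 0, matching y values: 0 (1 points).
  x = 8: rhs = 1, matching y values: 1, 18 (2 points).
  x = 9: rhs = 12, matching y values: none (0 points).
  x = 10: rhs = 1, matching y values: 1, 18 (2 points).
  x = 11: rhs = 12, matching y values: none (0 points).
  x = 12: rhs = 13, matching y values: none (0 points).
  x = 13: rhs = 10, matching y values: none (0 points).
  x = 14: rhs = 9, matching y values: 3, 16 (2 points).
  x = 15: rhs = 16, matching y values: 4, 15 (2 points).
  x = 16: rhs = 18, matching y values: none (0 points).
  x = 17: rhs = 2, matching y values: none (0 points).
  x = 18: rhs = 12, matching y values: none (0 points).
Total affine count: 19.
Full point count |E(F_19)| = 19 + 1 = 20.
Hasse bound: |20 − (19+1)| = |0| = 0 ≤ 2√19 ≈ 8.7178 ✓.


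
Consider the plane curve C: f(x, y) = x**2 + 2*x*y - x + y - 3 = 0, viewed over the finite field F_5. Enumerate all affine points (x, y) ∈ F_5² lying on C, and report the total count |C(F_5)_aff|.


Affine F_5-points: {(0, 3), (1, 1), (3, 1), (4, 4)}; count = 4.

For each of the 25 pairs (x, y) ∈ F_5², evaluate f(x, y) mod 5. Record the zeros.
  x = 0: [0↦2, 1↦3, 2↦4, 3↦0, 4↦1]  zeros at y ∈ {3}
  x = 1: [0↦2, 1↦0, 2↦3, 3↦1, 4↦4]  zeros at y ∈ {1}
  x = 2: [0↦4, 1↦4, 2↦4, 3↦4, 4↦4]  zeros at y ∈ ∅
  x = 3: [0↦3, 1↦0, 2↦2, 3↦4, 4↦1]  zeros at y ∈ {1}
  x = 4: [0↦4, 1↦3, 2↦2, 3↦1, 4↦0]  zeros at y ∈ {4}
Collecting zeros: affine points = {(0, 3), (1, 1), (3, 1), (4, 4)}.
Total count |C(F_5)_aff| = 4.


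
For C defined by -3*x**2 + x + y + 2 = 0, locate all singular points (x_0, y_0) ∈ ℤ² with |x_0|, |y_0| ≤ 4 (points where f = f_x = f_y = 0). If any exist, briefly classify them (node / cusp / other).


No singular points in the scanned grid; C is smooth there.

Compute partial derivatives:
  f_x = 1 - 6*x.
  f_y = 1.
f_y = 1 is a nonzero constant, so f_y never vanishes: no point (x, y) can satisfy f = f_x = f_y = 0. In particular no (x, y) ∈ {−4, ..., 4}² is singular; the curve is smooth.


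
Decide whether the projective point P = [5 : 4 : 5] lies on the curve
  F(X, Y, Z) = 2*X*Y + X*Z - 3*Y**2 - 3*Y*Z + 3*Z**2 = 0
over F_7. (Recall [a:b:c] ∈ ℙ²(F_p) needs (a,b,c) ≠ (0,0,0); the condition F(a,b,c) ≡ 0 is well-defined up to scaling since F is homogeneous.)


F(5,4,5) ≡ 4 (mod 7); P is NOT on the curve.

Evaluate F(5, 4, 5) term-by-term (mod 7).
  2*X*Y ↦ 2·5·4·1 = 40
  X*Z ↦ 1·5·1·5 = 25
  -3*Y**2 ↦ -3·1·16·1 = -48
  -3*Y*Z ↦ -3·1·4·5 = -60
  3*Z**2 ↦ 3·1·1·25 = 75
Sum: F(5, 4, 5) = (40) + (25) + (-48) + (-60) + (75) = 32.
Reducing mod 7: 32 ≡ 4 (mod 7).
Since F(a, b, c) ≡ 4 ≠ 0 (mod 7), P does NOT lie on the curve.


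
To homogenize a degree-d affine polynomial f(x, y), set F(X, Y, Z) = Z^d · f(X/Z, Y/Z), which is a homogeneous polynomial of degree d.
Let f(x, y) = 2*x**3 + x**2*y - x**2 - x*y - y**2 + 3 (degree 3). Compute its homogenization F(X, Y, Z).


F(X, Y, Z) = 2*X**3 + X**2*Y - X**2*Z - X*Y*Z - Y**2*Z + 3*Z**3

deg(f) = 3.
Substitute x = X/Z, y = Y/Z into f, then multiply by Z^3.
  monomial 2·x^3·y^0 ↦ 2·X^3·Y^0·Z^0.
  monomial 1·x^2·y^1 ↦ 1·X^2·Y^1·Z^0.
  monomial -1·x^2·y^0 ↦ -1·X^2·Y^0·Z^1.
  monomial -1·x^1·y^1 ↦ -1·X^1·Y^1·Z^1.
  monomial -1·x^0·y^2 ↦ -1·X^0·Y^2·Z^1.
  monomial 3·x^0·y^0 ↦ 3·X^0·Y^0·Z^3.
Collecting: F(X, Y, Z) = 2*X**3 + X**2*Y - X**2*Z - X*Y*Z - Y**2*Z + 3*Z**3.


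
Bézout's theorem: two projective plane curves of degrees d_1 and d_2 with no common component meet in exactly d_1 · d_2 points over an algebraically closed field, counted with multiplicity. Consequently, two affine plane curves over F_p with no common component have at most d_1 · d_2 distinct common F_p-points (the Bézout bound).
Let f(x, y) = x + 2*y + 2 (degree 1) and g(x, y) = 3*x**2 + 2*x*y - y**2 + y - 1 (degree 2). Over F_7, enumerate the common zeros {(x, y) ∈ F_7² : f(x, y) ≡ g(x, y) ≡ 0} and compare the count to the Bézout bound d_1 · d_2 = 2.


Common zeros: ∅; count = 0; Bézout bound = 2.

deg(f) = 1, deg(g) = 2, so Bézout bound = 2.
Scan x ∈ F_7. For each x, list the y ∈ F_7 with f(x, y) ≡ 0 and those with g(x, y) ≡ 0 (mod 7); the common zeros in that column are the intersection.
  x = 0: f ≡ 0 at y ∈ {6}; g ≡ 0 at y ∈ {3, 5}; common: ∅.
  x = 1: f ≡ 0 at y ∈ {2}; g ≡ 0 at y ∈ ∅; common: ∅.
  x = 2: f ≡ 0 at y ∈ {5}; g ≡ 0 at y ∈ ∅; common: ∅.
  x = 3: f ≡ 0 at y ∈ {1}; g ≡ 0 at y ∈ ∅; common: ∅.
  x = 4: f ≡ 0 at y ∈ {4}; g ≡ 0 at y ∈ ∅; common: ∅.
  x = 5: f ≡ 0 at y ∈ {0}; g ≡ 0 at y ∈ {1, 3}; common: ∅.
  x = 6: f ≡ 0 at y ∈ {3}; g ≡ 0 at y ∈ {1, 5}; common: ∅.
Collecting: common zeros = ∅, so the count is 0.
Comparison with the Bézout bound: 0 ≤ 2 = deg(f)·deg(g), as expected for curves with no common component (the affine F_7-count falls short of the bound because intersections may lie at infinity, over extension fields, or carry multiplicity).


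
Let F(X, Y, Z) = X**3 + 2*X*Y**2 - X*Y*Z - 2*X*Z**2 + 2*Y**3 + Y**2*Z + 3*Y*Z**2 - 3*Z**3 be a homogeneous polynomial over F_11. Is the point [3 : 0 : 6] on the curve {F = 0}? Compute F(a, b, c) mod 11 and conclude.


F(3,0,6) ≡ 10 (mod 11); P is NOT on the curve.

Evaluate F(3, 0, 6) term-by-term (mod 11).
  X**3 ↦ 1·27·1·1 = 27
  2*X*Y**2 ↦ 2·3·0·1 = 0
  -X*Y*Z ↦ -1·3·0·6 = 0
  -2*X*Z**2 ↦ -2·3·1·36 = -216
  2*Y**3 ↦ 2·1·0·1 = 0
  Y**2*Z ↦ 1·1·0·6 = 0
  3*Y*Z**2 ↦ 3·1·0·36 = 0
  -3*Z**3 ↦ -3·1·1·216 = -648
Sum: F(3, 0, 6) = (27) + (0) + (0) + (-216) + (0) + (0) + (0) + (-648) = -837.
Reducing mod 11: -837 ≡ 10 (mod 11).
Since F(a, b, c) ≡ 10 ≠ 0 (mod 11), P does NOT lie on the curve.


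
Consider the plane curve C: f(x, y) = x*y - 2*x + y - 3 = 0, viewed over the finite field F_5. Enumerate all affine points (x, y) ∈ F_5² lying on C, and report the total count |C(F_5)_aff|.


Affine F_5-points: {(0, 3), (1, 0), (2, 4), (3, 1)}; count = 4.

For each of the 25 pairs (x, y) ∈ F_5², evaluate f(x, y) mod 5. Record the zeros.
  x = 0: [0↦2, 1↦3, 2↦4, 3↦0, 4↦1]  zeros at y ∈ {3}
  x = 1: [0↦0, 1↦2, 2↦4, 3↦1, 4↦3]  zeros at y ∈ {0}
  x = 2: [0↦3, 1↦1, 2↦4, 3↦2, 4↦0]  zeros at y ∈ {4}
  x = 3: [0↦1, 1↦0, 2↦4, 3↦3, 4↦2]  zeros at y ∈ {1}
  x = 4: [0↦4, 1↦4, 2↦4, 3↦4, 4↦4]  zeros at y ∈ ∅
Collecting zeros: affine points = {(0, 3), (1, 0), (2, 4), (3, 1)}.
Total count |C(F_5)_aff| = 4.


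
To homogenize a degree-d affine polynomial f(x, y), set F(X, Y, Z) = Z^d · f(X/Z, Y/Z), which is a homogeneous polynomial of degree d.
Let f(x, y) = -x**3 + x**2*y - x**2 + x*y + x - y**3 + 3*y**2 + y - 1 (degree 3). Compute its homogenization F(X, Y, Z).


F(X, Y, Z) = -X**3 + X**2*Y - X**2*Z + X*Y*Z + X*Z**2 - Y**3 + 3*Y**2*Z + Y*Z**2 - Z**3

deg(f) = 3.
Substitute x = X/Z, y = Y/Z into f, then multiply by Z^3.
  monomial -1·x^3·y^0 ↦ -1·X^3·Y^0·Z^0.
  monomial 1·x^2·y^1 ↦ 1·X^2·Y^1·Z^0.
  monomial -1·x^2·y^0 ↦ -1·X^2·Y^0·Z^1.
  monomial 1·x^1·y^1 ↦ 1·X^1·Y^1·Z^1.
  monomial 1·x^1·y^0 ↦ 1·X^1·Y^0·Z^2.
  monomial -1·x^0·y^3 ↦ -1·X^0·Y^3·Z^0.
  monomial 3·x^0·y^2 ↦ 3·X^0·Y^2·Z^1.
  monomial 1·x^0·y^1 ↦ 1·X^0·Y^1·Z^2.
  monomial -1·x^0·y^0 ↦ -1·X^0·Y^0·Z^3.
Collecting: F(X, Y, Z) = -X**3 + X**2*Y - X**2*Z + X*Y*Z + X*Z**2 - Y**3 + 3*Y**2*Z + Y*Z**2 - Z**3.


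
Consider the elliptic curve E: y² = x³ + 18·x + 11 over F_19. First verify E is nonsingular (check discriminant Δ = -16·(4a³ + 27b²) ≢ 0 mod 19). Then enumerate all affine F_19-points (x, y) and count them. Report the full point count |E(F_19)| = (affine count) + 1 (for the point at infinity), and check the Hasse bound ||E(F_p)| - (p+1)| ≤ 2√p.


Affine points = {(0, 7), (0, 12), (1, 7), (1, 12), (2, 6), (2, 13), (3, 4), (3, 15), (5, 6), (5, 13), (7, 9), (7, 10), (9, 3), (9, 16), (11, 1), (11, 18), (12, 6), (12, 13), (14, 9), (14, 10), (16, 5), (16, 14), (17, 9), (17, 10), (18, 7), (18, 12)}; affine count = 26; |E(F_19)| = 27.

Discriminant check: Δ ∝ 4a³ + 27b² = 4·18³ + 27·11² = 4·5832 + 27·121 ≡ 14 (mod 19). Nonzero ⇒ E is nonsingular.
For each x ∈ F_19, compute rhs = x³ + 18·x + 11 mod 19, then count y ∈ F_19 with y² ≡ rhs.
  x = 0: rhs = 11, matching y values: 7, 12 (2 points).
  x = 1: rhs = 11, matching y values: 7, 12 (2 points).
  x = 2: rhs = 17, matching y values: 6, 13 (2 points).
  x = 3: rhs = 16, matching y values: 4, 15 (2 points).
  x = 4: rhs = 14, matching y values: none (0 points).
  x = 5: rhs = 17, matching y values: 6, 13 (2 points).
  x = 6: rhs = 12, matching y values: none (0 points).
  x = 7: rhs = 5, matching y values: 9, 10 (2 points).
  x = 8: rhs = 2, matching y values: none (0 points).
  x = 9: rhs = 9, matching y values: 3, 16 (2 points).
  x = 10: rhs = 13, matching y values: none (0 points).
  x = 11: rhs = 1, matching y values: 1, 18 (2 points).
  x = 12: rhs = 17, matching y values: 6, 13 (2 points).
  x = 13: rhs = 10, matching y values: none (0 points).
  x = 14: rhs = 5, matching y values: 9, 10 (2 points).
  x = 15: rhs = 8, matching y values: none (0 points).
  x = 16: rhs = 6, matching y values: 5, 14 (2 points).
  x = 17: rhs = 5, matching y values: 9, 10 (2 points).
  x = 18: rhs = 11, matching y values: 7, 12 (2 points).
Total affine count: 26.
Full point count |E(F_19)| = 26 + 1 = 27.
Hasse bound: |27 − (19+1)| = |7| = 7 ≤ 2√19 ≈ 8.7178 ✓.


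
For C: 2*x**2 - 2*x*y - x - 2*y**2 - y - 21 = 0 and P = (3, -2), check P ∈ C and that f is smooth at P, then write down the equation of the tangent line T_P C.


Tangent line at P: 15*x + y - 43 = 0.

Step 1: f(3, -2) = 0, so P lies on C.
Step 2: partial derivatives
  f_x(x, y) = 4*x - 2*y - 1, f_y(x, y) = -2*x - 4*y - 1.
  f_x(P) = 15, f_y(P) = 1 (gradient nonzero, so P is smooth).
Step 3: tangent line at P: 15·(x − 3) + 1·(y − -2) = 0.
Expanding: 15*x + y - 43 = 0.
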